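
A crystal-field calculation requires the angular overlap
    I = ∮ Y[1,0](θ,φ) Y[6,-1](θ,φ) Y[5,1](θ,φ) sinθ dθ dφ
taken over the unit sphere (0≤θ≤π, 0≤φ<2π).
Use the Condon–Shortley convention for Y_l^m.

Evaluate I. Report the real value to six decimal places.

Rules hold: Σm=0, L=12 even, 5≤5≤7.
N = 3·13·11 = 429
Δ = 2!·0!·10!/13! = 1/858
Racah Σ t=1..1: t=1:−1/14400 = -1/14400
⇒ 3j(1 6 5; 0 0 0)² = 6/143, sgn +1
Racah Σ t=1..1: t=1:−1/17280 = -1/17280
⇒ 3j(1 6 5; 0 -1 1)² = 35/858, sgn -1
4πI² = N·(3j₀)²·(3jₘ)² = 105/143
I = -1·√(0.734266/4π) = -0.24172507

-0.241725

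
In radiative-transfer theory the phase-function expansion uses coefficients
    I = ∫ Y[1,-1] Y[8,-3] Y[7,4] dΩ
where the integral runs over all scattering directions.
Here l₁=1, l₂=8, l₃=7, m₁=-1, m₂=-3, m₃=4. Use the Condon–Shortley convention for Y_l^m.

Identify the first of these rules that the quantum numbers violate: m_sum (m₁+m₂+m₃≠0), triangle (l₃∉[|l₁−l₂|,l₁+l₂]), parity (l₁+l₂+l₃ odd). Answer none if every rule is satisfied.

none

azimuthal sum: -1 − 3 + 4 = 0  ✓
7 ≤ 7 ≤ 9 (triangle on l)  ✓
L = 1 + 8 + 7 = 16 (even)  ✓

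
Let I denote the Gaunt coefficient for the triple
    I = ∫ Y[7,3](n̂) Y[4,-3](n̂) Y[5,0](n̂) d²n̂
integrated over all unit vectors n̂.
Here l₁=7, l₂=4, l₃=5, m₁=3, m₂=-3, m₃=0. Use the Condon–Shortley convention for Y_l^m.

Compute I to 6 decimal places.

Rules hold: Σm=0, L=16 even, 3≤5≤11.
N = 15·9·11 = 1485
Δ = 6!·8!·2!/17! = 1/6126120
Racah Σ t=2..4: t=2:+1/69120 t=3:−1/20736 t=4:+1/69120 = -1/51840
⇒ 3j(7 4 5; 0 0 0)² = 280/21879, sgn +1
Racah Σ t=0..1: t=0:+1/414720 t=1:−1/172800 = -7/2073600
⇒ 3j(7 4 5; 3 -3 0)² = 343/29172, sgn +1
4πI² = N·(3j₀)²·(3jₘ)² = 120050/537251
I = +1·√(0.223452/4π) = 0.13334832

0.133348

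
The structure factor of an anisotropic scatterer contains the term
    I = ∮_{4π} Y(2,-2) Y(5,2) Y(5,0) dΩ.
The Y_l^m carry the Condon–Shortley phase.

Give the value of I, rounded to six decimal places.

-0.191372

Checks pass: Σm=0; 12 even; l₃=5∈[3,7].
(2·2+1)(2·5+1)(2·5+1) = 605
Δ: 2! 2! 8! / 13! → 1/38610
sum: t=0:+1/2880 t=1:−1/576 t=2:+1/2880 = -1/960
3j²(2 5 5; 0 0 0) = Δ·Π!·Σ² = 10/429  (sign +1)
sum: t=2:+1/2880 = 1/2880
3j²(2 5 5; -2 2 0) = Δ·Π!·Σ² = 14/429  (sign -1)
combine: 4πI² = 605·10/429·14/429 = 700/1521
take √, sign -1: I = -0.19137248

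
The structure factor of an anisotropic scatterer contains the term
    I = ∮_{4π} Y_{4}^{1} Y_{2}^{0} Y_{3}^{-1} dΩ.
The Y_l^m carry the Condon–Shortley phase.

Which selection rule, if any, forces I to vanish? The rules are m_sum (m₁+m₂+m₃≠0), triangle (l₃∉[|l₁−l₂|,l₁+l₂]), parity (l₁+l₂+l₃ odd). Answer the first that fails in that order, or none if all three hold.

azimuthal sum: 1 + 0 − 1 = 0  ✓
2 ≤ 3 ≤ 6 (triangle on l)  ✓
L = 4 + 2 + 3 = 9 (odd)  ✗

parity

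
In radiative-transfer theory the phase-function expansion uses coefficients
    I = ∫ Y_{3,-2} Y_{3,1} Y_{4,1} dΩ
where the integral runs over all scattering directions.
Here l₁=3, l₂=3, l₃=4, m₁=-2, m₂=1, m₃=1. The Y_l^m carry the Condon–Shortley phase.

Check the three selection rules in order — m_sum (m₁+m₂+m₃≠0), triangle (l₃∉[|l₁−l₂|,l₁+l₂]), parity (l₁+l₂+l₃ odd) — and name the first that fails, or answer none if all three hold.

azimuthal sum: -2 + 1 + 1 = 0  ✓
0 ≤ 4 ≤ 6 (triangle on l)  ✓
L = 3 + 3 + 4 = 10 (even)  ✓

none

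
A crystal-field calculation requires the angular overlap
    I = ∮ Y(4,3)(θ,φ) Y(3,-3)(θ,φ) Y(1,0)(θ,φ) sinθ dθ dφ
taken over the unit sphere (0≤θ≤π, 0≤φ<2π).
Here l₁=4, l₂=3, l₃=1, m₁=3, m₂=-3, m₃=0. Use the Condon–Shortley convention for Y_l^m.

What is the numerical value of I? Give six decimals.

-0.162868

m-sum 0 ✓  L=8 even ✓  1≤1≤7 ✓
Π(2lᵢ+1) = 9×7×3 = 189
triangle coeff Δ(4,3,1) = 1/252
Σ_t [3,3]: t=3:−1/36 = -1/36
(3j)²=4/63 [(4 3 1; 0 0 0)], sign=+1
Σ_t [0,0]: t=0:+1/720 = 1/720
(3j)²=1/36 [(4 3 1; 3 -3 0)], sign=-1
⇒ 4πI² = 1/3
I = (-1)√(1/3/(4π)) = -0.16286750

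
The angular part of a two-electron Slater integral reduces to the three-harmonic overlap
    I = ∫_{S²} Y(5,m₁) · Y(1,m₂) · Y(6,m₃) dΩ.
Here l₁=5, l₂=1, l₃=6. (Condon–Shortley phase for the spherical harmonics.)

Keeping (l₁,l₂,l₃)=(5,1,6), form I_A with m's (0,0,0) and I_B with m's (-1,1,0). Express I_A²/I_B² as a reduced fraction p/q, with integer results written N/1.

12/5

l's match ⇒ only the (l;m) 3-j factors differ between A and B.
A: triangle coeff Δ(5,1,6) = 1/858; Σ_t [0,0]: t=0:+1/14400 = 1/14400; (3j)²=6/143 [(5 1 6; 0 0 0)], sign=+1
B: triangle coeff Δ(5,1,6) = 1/858; Σ_t [0,0]: t=0:+1/34560 = 1/34560; (3j)²=5/286 [(5 1 6; -1 1 0)], sign=+1
I_A²/I_B² = (6/143)/(5/286) = 12/5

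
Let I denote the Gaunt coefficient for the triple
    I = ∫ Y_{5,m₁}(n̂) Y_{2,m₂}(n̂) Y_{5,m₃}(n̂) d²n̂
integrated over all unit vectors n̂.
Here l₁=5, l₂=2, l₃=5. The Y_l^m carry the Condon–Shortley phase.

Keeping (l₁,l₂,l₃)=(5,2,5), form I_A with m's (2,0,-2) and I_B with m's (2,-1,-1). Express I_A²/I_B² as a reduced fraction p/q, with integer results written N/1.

6/7

Shared (l₁,l₂,l₃)=(5,2,5): N and (l;000)² cancel in I_A²/I_B².
A: Δ = 2!·8!·2!/13! = 1/38610; Racah Σ t=0..2: t=0:+1/2880 t=1:−1/1440 t=2:+1/20160 = -1/3360; ⇒ 3j(5 2 5; 2 0 -2)² = 6/715, sgn +1
B: Δ = 2!·8!·2!/13! = 1/38610; Racah Σ t=0..1: t=0:+1/1440 t=1:−1/2880 = 1/2880; ⇒ 3j(5 2 5; 2 -1 -1)² = 7/715, sgn +1
I_A²/I_B² = (6/715)/(7/715) = 6/7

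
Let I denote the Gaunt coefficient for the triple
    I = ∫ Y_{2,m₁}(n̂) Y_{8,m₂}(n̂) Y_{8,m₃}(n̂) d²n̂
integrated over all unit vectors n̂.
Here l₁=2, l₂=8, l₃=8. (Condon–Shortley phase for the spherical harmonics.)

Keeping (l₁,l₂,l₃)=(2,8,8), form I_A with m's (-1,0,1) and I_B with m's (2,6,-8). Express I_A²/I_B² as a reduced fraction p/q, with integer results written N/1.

Same 2,8,8: normalisation and zero-m 3j drop out of the ratio.
A: Δ: 2! 2! 14! / 19! → 1/348840; sum: t=1:−1/50803200 t=2:+1/58060800 = -1/406425600; 3j²(2 8 8; -1 0 1) = Δ·Π!·Σ² = 1/3230  (sign +1)
B: Δ: 2! 2! 14! / 19! → 1/348840; sum: t=0:+1/348713164800 = 1/348713164800; 3j²(2 8 8; 2 6 -8) = Δ·Π!·Σ² = 2/969  (sign +1)
I_A²/I_B² = (1/3230)/(2/969) = 3/20

3/20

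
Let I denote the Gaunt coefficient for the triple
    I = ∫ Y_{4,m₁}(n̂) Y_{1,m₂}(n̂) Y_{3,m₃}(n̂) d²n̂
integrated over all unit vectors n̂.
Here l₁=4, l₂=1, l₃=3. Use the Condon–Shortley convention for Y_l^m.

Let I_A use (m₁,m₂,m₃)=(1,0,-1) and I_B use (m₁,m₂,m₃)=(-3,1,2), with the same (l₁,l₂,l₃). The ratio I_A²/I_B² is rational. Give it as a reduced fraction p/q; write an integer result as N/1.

Shared (l₁,l₂,l₃)=(4,1,3): N and (l;000)² cancel in I_A²/I_B².
A: Δ = 2!·6!·0!/9! = 1/252; Racah Σ t=1..1: t=1:−1/48 = -1/48; ⇒ 3j(4 1 3; 1 0 -1)² = 5/84, sgn -1
B: Δ = 2!·6!·0!/9! = 1/252; Racah Σ t=2..2: t=2:+1/240 = 1/240; ⇒ 3j(4 1 3; -3 1 2)² = 1/12, sgn -1
I_A²/I_B² = (5/84)/(1/12) = 5/7

5/7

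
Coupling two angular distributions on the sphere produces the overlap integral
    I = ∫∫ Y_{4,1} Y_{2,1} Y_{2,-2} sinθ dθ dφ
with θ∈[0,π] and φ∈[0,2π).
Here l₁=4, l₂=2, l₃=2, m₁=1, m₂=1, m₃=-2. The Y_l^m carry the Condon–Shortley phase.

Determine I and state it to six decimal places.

-0.090112

m-sum 0 ✓  L=8 even ✓  2≤2≤6 ✓
Π(2lᵢ+1) = 9×5×5 = 225
triangle coeff Δ(4,2,2) = 1/630
Σ_t [2,2]: t=2:+1/16 = 1/16
(3j)²=2/35 [(4 2 2; 0 0 0)], sign=+1
Σ_t [3,3]: t=3:−1/144 = -1/144
(3j)²=1/126 [(4 2 2; 1 1 -2)], sign=-1
⇒ 4πI² = 5/49
I = (-1)√(5/49/(4π)) = -0.09011188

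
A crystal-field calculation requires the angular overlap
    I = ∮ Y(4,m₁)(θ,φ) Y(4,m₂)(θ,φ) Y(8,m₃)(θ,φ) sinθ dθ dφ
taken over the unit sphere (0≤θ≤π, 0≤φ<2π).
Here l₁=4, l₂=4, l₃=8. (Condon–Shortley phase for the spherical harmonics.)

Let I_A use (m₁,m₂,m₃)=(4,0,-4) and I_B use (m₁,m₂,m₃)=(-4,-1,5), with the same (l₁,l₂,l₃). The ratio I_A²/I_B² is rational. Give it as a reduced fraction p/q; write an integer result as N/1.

5/13

l's match ⇒ only the (l;m) 3-j factors differ between A and B.
A: triangle coeff Δ(4,4,8) = 1/218790; Σ_t [0,0]: t=0:+1/23224320 = 1/23224320; (3j)²=1/442 [(4 4 8; 4 0 -4)], sign=+1
B: triangle coeff Δ(4,4,8) = 1/218790; Σ_t [0,0]: t=0:+1/29030400 = 1/29030400; (3j)²=1/170 [(4 4 8; -4 -1 5)], sign=-1
I_A²/I_B² = (1/442)/(1/170) = 5/13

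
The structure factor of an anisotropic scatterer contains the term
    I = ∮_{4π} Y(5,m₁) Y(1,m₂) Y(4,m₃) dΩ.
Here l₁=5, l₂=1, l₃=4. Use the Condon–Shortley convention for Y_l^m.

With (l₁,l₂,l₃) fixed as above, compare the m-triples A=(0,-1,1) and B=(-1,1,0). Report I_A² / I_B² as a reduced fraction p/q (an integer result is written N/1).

Same 5,1,4: normalisation and zero-m 3j drop out of the ratio.
A: Δ: 2! 8! 0! / 11! → 1/495; sum: t=0:+1/1440 = 1/1440; 3j²(5 1 4; 0 -1 1) = Δ·Π!·Σ² = 2/99  (sign -1)
B: Δ: 2! 8! 0! / 11! → 1/495; sum: t=2:+1/1152 = 1/1152; 3j²(5 1 4; -1 1 0) = Δ·Π!·Σ² = 1/33  (sign +1)
I_A²/I_B² = (2/99)/(1/33) = 2/3

2/3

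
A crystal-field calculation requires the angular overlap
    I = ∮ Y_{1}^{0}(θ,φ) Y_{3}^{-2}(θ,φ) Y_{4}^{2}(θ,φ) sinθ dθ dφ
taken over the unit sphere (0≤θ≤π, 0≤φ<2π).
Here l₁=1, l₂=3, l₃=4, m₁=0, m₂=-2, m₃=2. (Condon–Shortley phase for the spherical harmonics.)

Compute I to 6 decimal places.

Rules hold: Σm=0, L=8 even, 2≤4≤4.
N = 3·7·9 = 189
Δ = 0!·2!·6!/9! = 1/252
Racah Σ t=0..0: t=0:+1/36 = 1/36
⇒ 3j(1 3 4; 0 0 0)² = 4/63, sgn +1
Racah Σ t=0..0: t=0:+1/120 = 1/120
⇒ 3j(1 3 4; 0 -2 2)² = 1/21, sgn +1
4πI² = N·(3j₀)²·(3jₘ)² = 4/7
I = +1·√(0.571429/4π) = 0.21324362

0.213244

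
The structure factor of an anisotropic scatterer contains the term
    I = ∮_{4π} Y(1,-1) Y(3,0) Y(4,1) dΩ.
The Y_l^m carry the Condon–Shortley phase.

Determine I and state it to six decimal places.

-0.194664

m-sum 0 ✓  L=8 even ✓  2≤4≤4 ✓
Π(2lᵢ+1) = 3×7×9 = 189
triangle coeff Δ(1,3,4) = 1/252
Σ_t [0,0]: t=0:+1/36 = 1/36
(3j)²=4/63 [(1 3 4; 0 0 0)], sign=+1
Σ_t [0,0]: t=0:+1/72 = 1/72
(3j)²=5/126 [(1 3 4; -1 0 1)], sign=-1
⇒ 4πI² = 10/21
I = (-1)√(10/21/(4π)) = -0.19466390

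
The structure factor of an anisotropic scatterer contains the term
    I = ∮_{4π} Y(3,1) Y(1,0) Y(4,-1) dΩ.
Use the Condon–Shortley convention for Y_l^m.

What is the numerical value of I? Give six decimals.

Rules hold: Σm=0, L=8 even, 2≤4≤4.
N = 7·3·9 = 189
Δ = 0!·6!·2!/9! = 1/252
Racah Σ t=0..0: t=0:+1/36 = 1/36
⇒ 3j(3 1 4; 0 0 0)² = 4/63, sgn +1
Racah Σ t=0..0: t=0:+1/48 = 1/48
⇒ 3j(3 1 4; 1 0 -1)² = 5/84, sgn -1
4πI² = N·(3j₀)²·(3jₘ)² = 5/7
I = -1·√(0.714286/4π) = -0.23841361

-0.238414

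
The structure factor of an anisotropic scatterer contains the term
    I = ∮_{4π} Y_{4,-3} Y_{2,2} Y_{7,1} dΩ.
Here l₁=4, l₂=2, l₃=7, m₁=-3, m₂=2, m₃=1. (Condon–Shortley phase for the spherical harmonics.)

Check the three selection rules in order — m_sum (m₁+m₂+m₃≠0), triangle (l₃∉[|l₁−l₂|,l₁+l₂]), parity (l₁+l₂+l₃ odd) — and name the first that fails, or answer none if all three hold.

m₁+m₂+m₃ = -3 + 2 + 1 = 0  ✓
triangle: |4−2|=2 ≤ l₃=7 ≤ 4+2=6  ✗
parity: l₁+l₂+l₃ = 13 is odd

triangle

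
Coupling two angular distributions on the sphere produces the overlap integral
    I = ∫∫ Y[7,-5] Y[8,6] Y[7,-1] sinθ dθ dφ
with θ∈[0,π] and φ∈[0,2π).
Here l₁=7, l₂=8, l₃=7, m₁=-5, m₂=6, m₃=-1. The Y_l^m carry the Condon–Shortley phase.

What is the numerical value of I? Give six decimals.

m-sum 0 ✓  L=22 even ✓  1≤7≤15 ✓
Π(2lᵢ+1) = 15×17×15 = 3825
triangle coeff Δ(7,8,7) = 1/22086194130
Σ_t [1,7]: t=1:−1/18289152000 t=2:+1/248832000 t=3:−1/24883200 t=4:+1/11943936 t=5:−1/24883200 t=6:+1/248832000 t=7:−1/18289152000 = 11/975421440
(3j)²=1750/289731 [(7 8 7; 0 0 0)], sign=-1
Σ_t [6,8]: t=6:+1/41803776000 t=7:−1/3048192000 t=8:+1/2786918400 = 1/18289152000
(3j)²=512/780045 [(7 8 7; -5 6 -1)], sign=+1
⇒ 4πI² = 640000/42204149
I = (-1)√(640000/42204149/(4π)) = -0.03473821

-0.034738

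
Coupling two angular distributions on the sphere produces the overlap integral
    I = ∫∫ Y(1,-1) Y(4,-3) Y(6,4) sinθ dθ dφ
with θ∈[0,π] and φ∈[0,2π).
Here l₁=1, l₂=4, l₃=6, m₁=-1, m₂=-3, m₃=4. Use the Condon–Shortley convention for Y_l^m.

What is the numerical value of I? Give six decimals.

0.000000

l₃=6 ∉ [3,5] — triangle fails ⇒ I = 0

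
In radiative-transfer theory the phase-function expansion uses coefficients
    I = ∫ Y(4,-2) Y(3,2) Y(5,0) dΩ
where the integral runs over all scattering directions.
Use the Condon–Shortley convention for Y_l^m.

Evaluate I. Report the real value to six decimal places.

-0.171327

Checks pass: Σm=0; 12 even; l₃=5∈[1,7].
(2·4+1)(2·3+1)(2·5+1) = 693
Δ: 2! 6! 4! / 13! → 1/180180
sum: t=0:+1/576 t=1:−1/144 t=2:+1/576 = -1/288
3j²(4 3 5; 0 0 0) = Δ·Π!·Σ² = 20/1001  (sign +1)
sum: t=1:−1/2880 t=2:+1/576 = 1/720
3j²(4 3 5; -2 2 0) = Δ·Π!·Σ² = 80/3003  (sign -1)
combine: 4πI² = 693·20/1001·80/3003 = 4800/13013
take √, sign -1: I = -0.17132746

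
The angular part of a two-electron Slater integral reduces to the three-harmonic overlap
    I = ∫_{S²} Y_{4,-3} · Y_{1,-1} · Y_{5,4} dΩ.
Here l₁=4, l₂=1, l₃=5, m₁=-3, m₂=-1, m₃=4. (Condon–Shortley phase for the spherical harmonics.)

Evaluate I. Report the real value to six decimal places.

m-sum 0 ✓  L=10 even ✓  3≤5≤5 ✓
Π(2lᵢ+1) = 9×3×11 = 297
triangle coeff Δ(4,1,5) = 1/495
Σ_t [0,0]: t=0:+1/576 = 1/576
(3j)²=5/99 [(4 1 5; 0 0 0)], sign=-1
Σ_t [0,0]: t=0:+1/10080 = 1/10080
(3j)²=4/55 [(4 1 5; -3 -1 4)], sign=-1
⇒ 4πI² = 12/11
I = (+1)√(12/11/(4π)) = 0.29463840

0.294638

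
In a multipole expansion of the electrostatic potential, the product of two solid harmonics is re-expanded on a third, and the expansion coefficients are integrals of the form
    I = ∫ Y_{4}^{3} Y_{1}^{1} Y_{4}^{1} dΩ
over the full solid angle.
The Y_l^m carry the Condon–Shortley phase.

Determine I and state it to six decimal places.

3 + 1 + 1 = 5 ≠ 0: azimuthal integral kills it; I = 0

0.000000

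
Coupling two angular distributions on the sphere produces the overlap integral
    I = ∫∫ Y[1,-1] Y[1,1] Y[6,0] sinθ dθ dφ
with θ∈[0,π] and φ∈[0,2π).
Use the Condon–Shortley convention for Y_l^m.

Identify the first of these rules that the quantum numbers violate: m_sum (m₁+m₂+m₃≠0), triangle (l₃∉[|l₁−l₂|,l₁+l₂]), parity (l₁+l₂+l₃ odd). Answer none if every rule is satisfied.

azimuthal sum: -1 + 1 + 0 = 0  ✓
0 ≤ 6 ≤ 2 (triangle on l)  ✗
L = 1 + 1 + 6 = 8 (even)

triangle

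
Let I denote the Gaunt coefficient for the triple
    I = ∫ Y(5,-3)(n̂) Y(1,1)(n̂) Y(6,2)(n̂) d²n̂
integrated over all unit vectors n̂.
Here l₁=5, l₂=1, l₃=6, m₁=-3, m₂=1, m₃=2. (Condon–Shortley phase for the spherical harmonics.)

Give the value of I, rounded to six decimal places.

m-sum 0 ✓  L=12 even ✓  4≤6≤6 ✓
Π(2lᵢ+1) = 11×3×13 = 429
triangle coeff Δ(5,1,6) = 1/858
Σ_t [0,0]: t=0:+1/14400 = 1/14400
(3j)²=6/143 [(5 1 6; 0 0 0)], sign=+1
Σ_t [0,0]: t=0:+1/161280 = 1/161280
(3j)²=1/143 [(5 1 6; -3 1 2)], sign=+1
⇒ 4πI² = 18/143
I = (+1)√(18/143/(4π)) = 0.10008369

0.100084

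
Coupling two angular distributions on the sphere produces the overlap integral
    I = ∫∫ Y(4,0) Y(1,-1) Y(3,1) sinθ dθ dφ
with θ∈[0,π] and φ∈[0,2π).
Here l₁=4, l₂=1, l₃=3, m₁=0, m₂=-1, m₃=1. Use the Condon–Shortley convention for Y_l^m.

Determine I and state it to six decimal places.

0.150786

m-sum 0 ✓  L=8 even ✓  3≤3≤5 ✓
Π(2lᵢ+1) = 9×3×7 = 189
triangle coeff Δ(4,1,3) = 1/252
Σ_t [1,1]: t=1:−1/36 = -1/36
(3j)²=4/63 [(4 1 3; 0 0 0)], sign=+1
Σ_t [0,0]: t=0:+1/96 = 1/96
(3j)²=1/42 [(4 1 3; 0 -1 1)], sign=+1
⇒ 4πI² = 2/7
I = (+1)√(2/7/(4π)) = 0.15078601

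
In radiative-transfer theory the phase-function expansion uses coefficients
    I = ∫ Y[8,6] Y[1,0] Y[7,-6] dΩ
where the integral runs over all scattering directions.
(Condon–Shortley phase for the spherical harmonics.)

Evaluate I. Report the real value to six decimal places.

0.161907

Rules hold: Σm=0, L=16 even, 7≤7≤9.
N = 17·3·15 = 765
Δ = 2!·14!·0!/17! = 1/2040
Racah Σ t=1..1: t=1:−1/25401600 = -1/25401600
⇒ 3j(8 1 7; 0 0 0)² = 8/255, sgn +1
Racah Σ t=1..1: t=1:−1/6227020800 = -1/6227020800
⇒ 3j(8 1 7; 6 0 -6)² = 7/510, sgn +1
4πI² = N·(3j₀)²·(3jₘ)² = 28/85
I = +1·√(0.329412/4π) = 0.16190663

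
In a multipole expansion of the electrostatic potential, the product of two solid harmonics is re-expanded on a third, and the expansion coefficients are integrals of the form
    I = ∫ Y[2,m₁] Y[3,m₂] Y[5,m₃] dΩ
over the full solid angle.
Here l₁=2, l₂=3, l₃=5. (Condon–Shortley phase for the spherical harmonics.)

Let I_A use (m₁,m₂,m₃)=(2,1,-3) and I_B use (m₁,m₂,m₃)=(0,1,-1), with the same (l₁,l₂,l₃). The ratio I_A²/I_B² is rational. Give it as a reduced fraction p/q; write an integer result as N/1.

7/9

Shared (l₁,l₂,l₃)=(2,3,5): N and (l;000)² cancel in I_A²/I_B².
A: Δ = 0!·4!·6!/11! = 1/2310; Racah Σ t=0..0: t=0:+1/1152 = 1/1152; ⇒ 3j(2 3 5; 2 1 -3)² = 1/33, sgn +1
B: Δ = 0!·4!·6!/11! = 1/2310; Racah Σ t=0..0: t=0:+1/192 = 1/192; ⇒ 3j(2 3 5; 0 1 -1)² = 3/77, sgn +1
I_A²/I_B² = (1/33)/(3/77) = 7/9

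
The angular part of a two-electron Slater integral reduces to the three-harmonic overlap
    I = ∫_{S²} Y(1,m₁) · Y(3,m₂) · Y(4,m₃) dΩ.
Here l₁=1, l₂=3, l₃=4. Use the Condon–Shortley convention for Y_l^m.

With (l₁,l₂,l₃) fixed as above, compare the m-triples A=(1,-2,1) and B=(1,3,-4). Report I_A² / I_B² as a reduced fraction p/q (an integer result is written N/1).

3/28

Shared (l₁,l₂,l₃)=(1,3,4): N and (l;000)² cancel in I_A²/I_B².
A: Δ = 0!·2!·6!/9! = 1/252; Racah Σ t=0..0: t=0:+1/240 = 1/240; ⇒ 3j(1 3 4; 1 -2 1)² = 1/84, sgn -1
B: Δ = 0!·2!·6!/9! = 1/252; Racah Σ t=0..0: t=0:+1/1440 = 1/1440; ⇒ 3j(1 3 4; 1 3 -4)² = 1/9, sgn +1
I_A²/I_B² = (1/84)/(1/9) = 3/28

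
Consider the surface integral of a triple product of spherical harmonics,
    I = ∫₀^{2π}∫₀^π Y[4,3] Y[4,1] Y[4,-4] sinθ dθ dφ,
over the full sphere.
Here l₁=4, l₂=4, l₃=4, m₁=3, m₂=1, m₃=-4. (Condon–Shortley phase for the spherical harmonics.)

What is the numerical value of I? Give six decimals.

-0.168431

m-sum 0 ✓  L=12 even ✓  0≤4≤8 ✓
Π(2lᵢ+1) = 9×9×9 = 729
triangle coeff Δ(4,4,4) = 1/450450
Σ_t [0,4]: t=0:+1/13824 t=1:−1/216 t=2:+1/64 t=3:−1/216 t=4:+1/13824 = 5/768
(3j)²=18/1001 [(4 4 4; 0 0 0)], sign=+1
Σ_t [1,1]: t=1:−1/3456 = -1/3456
(3j)²=35/1287 [(4 4 4; 3 1 -4)], sign=-1
⇒ 4πI² = 7290/20449
I = (-1)√(7290/20449/(4π)) = -0.16843130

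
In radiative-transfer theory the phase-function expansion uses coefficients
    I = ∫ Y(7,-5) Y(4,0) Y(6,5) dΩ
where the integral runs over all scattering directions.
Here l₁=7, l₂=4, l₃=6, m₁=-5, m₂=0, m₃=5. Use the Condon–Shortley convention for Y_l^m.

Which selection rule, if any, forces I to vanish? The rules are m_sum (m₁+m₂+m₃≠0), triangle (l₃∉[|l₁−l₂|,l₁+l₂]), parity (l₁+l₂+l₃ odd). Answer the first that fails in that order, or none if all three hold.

parity

m₁+m₂+m₃ = -5 + 0 + 5 = 0  ✓
triangle: |7−4|=3 ≤ l₃=6 ≤ 7+4=11  ✓
parity: l₁+l₂+l₃ = 17 is odd  ✗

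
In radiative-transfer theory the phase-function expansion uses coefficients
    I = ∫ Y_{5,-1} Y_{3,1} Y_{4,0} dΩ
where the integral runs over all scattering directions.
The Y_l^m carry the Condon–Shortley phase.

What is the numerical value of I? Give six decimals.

m-sum 0 ✓  L=12 even ✓  2≤4≤8 ✓
Π(2lᵢ+1) = 11×7×9 = 693
triangle coeff Δ(5,3,4) = 1/180180
Σ_t [1,3]: t=1:−1/576 t=2:+1/144 t=3:−1/576 = 1/288
(3j)²=20/1001 [(5 3 4; 0 0 0)], sign=+1
Σ_t [2,4]: t=2:+1/384 t=3:−1/216 t=4:+1/2304 = -11/6912
(3j)²=11/1638 [(5 3 4; -1 1 0)], sign=-1
⇒ 4πI² = 110/1183
I = (-1)√(110/1183/(4π)) = -0.08601992

-0.086020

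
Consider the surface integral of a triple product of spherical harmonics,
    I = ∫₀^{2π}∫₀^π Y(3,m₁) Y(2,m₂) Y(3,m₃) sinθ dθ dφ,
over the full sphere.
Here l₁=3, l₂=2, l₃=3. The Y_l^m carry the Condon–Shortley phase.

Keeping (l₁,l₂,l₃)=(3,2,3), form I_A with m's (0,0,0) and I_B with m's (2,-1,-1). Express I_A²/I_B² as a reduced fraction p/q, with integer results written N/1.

Same 3,2,3: normalisation and zero-m 3j drop out of the ratio.
A: Δ: 2! 4! 2! / 9! → 1/3780; sum: t=0:+1/24 t=1:−1/4 t=2:+1/24 = -1/6; 3j²(3 2 3; 0 0 0) = Δ·Π!·Σ² = 4/105  (sign +1)
B: Δ: 2! 4! 2! / 9! → 1/3780; sum: t=0:+1/12 t=1:−1/48 = 1/16; 3j²(3 2 3; 2 -1 -1) = Δ·Π!·Σ² = 1/28  (sign +1)
I_A²/I_B² = (4/105)/(1/28) = 16/15

16/15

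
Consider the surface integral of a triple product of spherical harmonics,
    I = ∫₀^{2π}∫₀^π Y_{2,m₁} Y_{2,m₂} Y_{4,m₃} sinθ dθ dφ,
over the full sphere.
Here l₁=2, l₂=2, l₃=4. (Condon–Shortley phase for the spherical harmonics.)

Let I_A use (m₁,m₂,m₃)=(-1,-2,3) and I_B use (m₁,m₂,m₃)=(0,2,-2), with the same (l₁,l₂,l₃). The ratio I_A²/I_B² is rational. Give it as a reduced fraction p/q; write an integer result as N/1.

7/3

Shared (l₁,l₂,l₃)=(2,2,4): N and (l;000)² cancel in I_A²/I_B².
A: Δ = 0!·4!·4!/9! = 1/630; Racah Σ t=0..0: t=0:+1/144 = 1/144; ⇒ 3j(2 2 4; -1 -2 3)² = 1/18, sgn -1
B: Δ = 0!·4!·4!/9! = 1/630; Racah Σ t=0..0: t=0:+1/96 = 1/96; ⇒ 3j(2 2 4; 0 2 -2)² = 1/42, sgn +1
I_A²/I_B² = (1/18)/(1/42) = 7/3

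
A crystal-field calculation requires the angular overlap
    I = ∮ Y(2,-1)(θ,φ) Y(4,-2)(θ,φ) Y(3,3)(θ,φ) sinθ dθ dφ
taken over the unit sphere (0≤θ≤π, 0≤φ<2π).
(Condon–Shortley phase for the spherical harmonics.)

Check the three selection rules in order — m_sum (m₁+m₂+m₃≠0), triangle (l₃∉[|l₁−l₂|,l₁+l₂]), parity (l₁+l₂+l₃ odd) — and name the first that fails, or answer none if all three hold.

parity

azimuthal sum: -1 − 2 + 3 = 0  ✓
2 ≤ 3 ≤ 6 (triangle on l)  ✓
L = 2 + 4 + 3 = 9 (odd)  ✗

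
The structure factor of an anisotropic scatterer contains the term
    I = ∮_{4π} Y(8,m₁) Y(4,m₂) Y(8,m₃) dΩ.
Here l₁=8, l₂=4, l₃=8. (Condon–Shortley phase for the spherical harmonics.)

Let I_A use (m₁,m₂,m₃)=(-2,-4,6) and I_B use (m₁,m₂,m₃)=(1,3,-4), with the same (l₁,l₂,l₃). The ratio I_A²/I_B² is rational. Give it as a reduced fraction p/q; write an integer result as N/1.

Same 8,4,8: normalisation and zero-m 3j drop out of the ratio.
A: Δ: 4! 12! 4! / 21! → 1/185175900; sum: t=0:+1/4180377600 = 1/4180377600; 3j²(8 4 8; -2 -4 6) = Δ·Π!·Σ² = 11/1938  (sign +1)
B: Δ: 4! 12! 4! / 21! → 1/185175900; sum: t=3:−1/139345920 t=4:+1/313528320 = -1/250822656; 3j²(8 4 8; 1 3 -4) = Δ·Π!·Σ² = 1375/151164  (sign -1)
I_A²/I_B² = (11/1938)/(1375/151164) = 78/125

78/125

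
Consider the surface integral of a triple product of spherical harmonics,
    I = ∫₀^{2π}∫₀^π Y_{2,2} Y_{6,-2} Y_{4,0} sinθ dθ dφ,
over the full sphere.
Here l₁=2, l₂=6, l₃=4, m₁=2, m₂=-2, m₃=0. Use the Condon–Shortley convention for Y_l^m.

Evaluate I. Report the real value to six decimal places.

0.133065

m-sum 0 ✓  L=12 even ✓  4≤4≤8 ✓
Π(2lᵢ+1) = 5×13×9 = 585
triangle coeff Δ(2,6,4) = 1/6435
Σ_t [2,2]: t=2:+1/2304 = 1/2304
(3j)²=5/143 [(2 6 4; 0 0 0)], sign=+1
Σ_t [0,0]: t=0:+1/13824 = 1/13824
(3j)²=14/1287 [(2 6 4; 2 -2 0)], sign=+1
⇒ 4πI² = 350/1573
I = (+1)√(350/1573/(4π)) = 0.13306527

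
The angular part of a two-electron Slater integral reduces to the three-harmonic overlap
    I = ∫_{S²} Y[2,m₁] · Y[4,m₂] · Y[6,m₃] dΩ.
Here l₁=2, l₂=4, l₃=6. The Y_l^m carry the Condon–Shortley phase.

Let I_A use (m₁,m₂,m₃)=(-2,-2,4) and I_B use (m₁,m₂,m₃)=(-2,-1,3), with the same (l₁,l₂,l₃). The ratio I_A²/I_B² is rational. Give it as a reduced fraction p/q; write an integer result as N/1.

5/3

Same 2,4,6: normalisation and zero-m 3j drop out of the ratio.
A: Δ: 0! 4! 8! / 13! → 1/6435; sum: t=0:+1/34560 = 1/34560; 3j²(2 4 6; -2 -2 4) = Δ·Π!·Σ² = 14/429  (sign +1)
B: Δ: 0! 4! 8! / 13! → 1/6435; sum: t=0:+1/17280 = 1/17280; 3j²(2 4 6; -2 -1 3) = Δ·Π!·Σ² = 14/715  (sign -1)
I_A²/I_B² = (14/429)/(14/715) = 5/3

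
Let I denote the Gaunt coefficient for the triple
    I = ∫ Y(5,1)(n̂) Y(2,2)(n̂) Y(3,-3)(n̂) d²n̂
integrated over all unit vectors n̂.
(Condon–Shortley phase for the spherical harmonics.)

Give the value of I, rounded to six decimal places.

-0.023961

Rules hold: Σm=0, L=10 even, 3≤3≤7.
N = 11·5·7 = 385
Δ = 4!·6!·0!/11! = 1/2310
Racah Σ t=2..2: t=2:+1/144 = 1/144
⇒ 3j(5 2 3; 0 0 0)² = 10/231, sgn -1
Racah Σ t=4..4: t=4:+1/17280 = 1/17280
⇒ 3j(5 2 3; 1 2 -3)² = 1/2310, sgn +1
4πI² = N·(3j₀)²·(3jₘ)² = 5/693
I = -1·√(0.00721501/4π) = -0.02396147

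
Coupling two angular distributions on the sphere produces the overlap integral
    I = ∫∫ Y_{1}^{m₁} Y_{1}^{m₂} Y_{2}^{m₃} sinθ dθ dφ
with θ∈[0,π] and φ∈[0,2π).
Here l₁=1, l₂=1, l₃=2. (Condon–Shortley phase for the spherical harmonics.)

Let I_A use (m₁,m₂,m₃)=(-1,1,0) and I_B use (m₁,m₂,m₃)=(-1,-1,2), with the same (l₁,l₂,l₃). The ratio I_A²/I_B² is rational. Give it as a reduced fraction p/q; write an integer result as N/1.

1/6

Shared (l₁,l₂,l₃)=(1,1,2): N and (l;000)² cancel in I_A²/I_B².
A: Δ = 0!·2!·2!/5! = 1/30; Racah Σ t=0..0: t=0:+1/4 = 1/4; ⇒ 3j(1 1 2; -1 1 0)² = 1/30, sgn +1
B: Δ = 0!·2!·2!/5! = 1/30; Racah Σ t=0..0: t=0:+1/4 = 1/4; ⇒ 3j(1 1 2; -1 -1 2)² = 1/5, sgn +1
I_A²/I_B² = (1/30)/(1/5) = 1/6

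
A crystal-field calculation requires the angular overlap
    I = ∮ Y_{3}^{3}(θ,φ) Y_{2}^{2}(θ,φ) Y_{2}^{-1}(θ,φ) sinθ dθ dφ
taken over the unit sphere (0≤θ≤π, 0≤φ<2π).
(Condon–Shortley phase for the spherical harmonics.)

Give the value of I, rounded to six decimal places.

Σmᵢ = 4 ≠ 0, so the φ-integral vanishes; I = 0

0.000000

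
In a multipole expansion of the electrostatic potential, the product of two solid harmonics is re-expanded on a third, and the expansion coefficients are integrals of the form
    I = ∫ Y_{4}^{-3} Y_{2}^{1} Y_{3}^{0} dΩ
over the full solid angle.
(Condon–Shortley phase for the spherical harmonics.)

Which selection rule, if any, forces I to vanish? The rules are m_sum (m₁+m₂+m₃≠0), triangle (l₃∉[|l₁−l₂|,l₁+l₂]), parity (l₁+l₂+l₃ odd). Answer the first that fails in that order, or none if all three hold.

Σmᵢ = -2  ✗
l₃∈[|l₁−l₂|,l₁+l₂]=[2,6], have l₃=3
Σlᵢ = 9 ⇒ odd

m_sum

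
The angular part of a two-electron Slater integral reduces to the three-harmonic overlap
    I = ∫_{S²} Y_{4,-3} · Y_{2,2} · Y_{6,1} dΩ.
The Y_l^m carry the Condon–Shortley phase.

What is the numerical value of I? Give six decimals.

m-sum 0 ✓  L=12 even ✓  2≤6≤6 ✓
Π(2lᵢ+1) = 9×5×13 = 585
triangle coeff Δ(4,2,6) = 1/6435
Σ_t [0,0]: t=0:+1/2304 = 1/2304
(3j)²=5/143 [(4 2 6; 0 0 0)], sign=+1
Σ_t [0,0]: t=0:+1/120960 = 1/120960
(3j)²=1/1287 [(4 2 6; -3 2 1)], sign=-1
⇒ 4πI² = 25/1573
I = (-1)√(25/1573/(4π)) = -0.03556319

-0.035563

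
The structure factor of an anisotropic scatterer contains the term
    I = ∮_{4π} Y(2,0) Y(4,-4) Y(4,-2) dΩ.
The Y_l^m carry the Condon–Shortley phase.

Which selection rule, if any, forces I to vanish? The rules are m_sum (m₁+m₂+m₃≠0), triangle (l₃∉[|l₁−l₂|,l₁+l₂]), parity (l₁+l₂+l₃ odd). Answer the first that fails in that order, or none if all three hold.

m_sum

Σmᵢ = -6  ✗
l₃∈[|l₁−l₂|,l₁+l₂]=[2,6], have l₃=4
Σlᵢ = 10 ⇒ even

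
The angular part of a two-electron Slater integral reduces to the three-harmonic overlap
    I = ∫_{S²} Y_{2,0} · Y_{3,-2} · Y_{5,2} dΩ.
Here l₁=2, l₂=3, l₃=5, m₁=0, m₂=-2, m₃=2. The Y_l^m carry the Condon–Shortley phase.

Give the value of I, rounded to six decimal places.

0.190188

Checks pass: Σm=0; 10 even; l₃=5∈[1,5].
(2·2+1)(2·3+1)(2·5+1) = 385
Δ: 0! 4! 6! / 11! → 1/2310
sum: t=0:+1/144 = 1/144
3j²(2 3 5; 0 0 0) = Δ·Π!·Σ² = 10/231  (sign -1)
sum: t=0:+1/480 = 1/480
3j²(2 3 5; 0 -2 2) = Δ·Π!·Σ² = 3/110  (sign -1)
combine: 4πI² = 385·10/231·3/110 = 5/11
take √, sign +1: I = 0.19018827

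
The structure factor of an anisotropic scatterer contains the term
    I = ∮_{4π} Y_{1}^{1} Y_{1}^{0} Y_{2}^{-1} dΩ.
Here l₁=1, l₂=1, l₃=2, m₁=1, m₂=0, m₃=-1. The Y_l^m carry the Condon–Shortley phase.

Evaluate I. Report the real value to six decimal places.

-0.218510

Rules hold: Σm=0, L=4 even, 0≤2≤2.
N = 3·3·5 = 45
Δ = 0!·2!·2!/5! = 1/30
Racah Σ t=0..0: t=0:+1/1 = 1/1
⇒ 3j(1 1 2; 0 0 0)² = 2/15, sgn +1
Racah Σ t=0..0: t=0:+1/2 = 1/2
⇒ 3j(1 1 2; 1 0 -1)² = 1/10, sgn -1
4πI² = N·(3j₀)²·(3jₘ)² = 3/5
I = -1·√(0.6/4π) = -0.21850969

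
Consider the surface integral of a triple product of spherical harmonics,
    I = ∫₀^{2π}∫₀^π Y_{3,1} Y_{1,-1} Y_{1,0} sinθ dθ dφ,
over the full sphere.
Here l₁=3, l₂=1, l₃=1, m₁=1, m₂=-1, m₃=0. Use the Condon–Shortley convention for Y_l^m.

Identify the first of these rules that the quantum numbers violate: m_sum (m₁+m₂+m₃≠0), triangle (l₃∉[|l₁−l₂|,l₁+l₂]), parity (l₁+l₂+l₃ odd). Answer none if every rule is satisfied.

triangle

m₁+m₂+m₃ = 1 − 1 + 0 = 0  ✓
triangle: |3−1|=2 ≤ l₃=1 ≤ 3+1=4  ✗
parity: l₁+l₂+l₃ = 5 is odd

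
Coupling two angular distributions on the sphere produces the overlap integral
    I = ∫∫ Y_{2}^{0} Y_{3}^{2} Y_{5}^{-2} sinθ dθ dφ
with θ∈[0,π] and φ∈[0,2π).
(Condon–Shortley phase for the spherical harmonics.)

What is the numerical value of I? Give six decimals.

Checks pass: Σm=0; 10 even; l₃=5∈[1,5].
(2·2+1)(2·3+1)(2·5+1) = 385
Δ: 0! 4! 6! / 11! → 1/2310
sum: t=0:+1/144 = 1/144
3j²(2 3 5; 0 0 0) = Δ·Π!·Σ² = 10/231  (sign -1)
sum: t=0:+1/480 = 1/480
3j²(2 3 5; 0 2 -2) = Δ·Π!·Σ² = 3/110  (sign -1)
combine: 4πI² = 385·10/231·3/110 = 5/11
take √, sign +1: I = 0.19018827

0.190188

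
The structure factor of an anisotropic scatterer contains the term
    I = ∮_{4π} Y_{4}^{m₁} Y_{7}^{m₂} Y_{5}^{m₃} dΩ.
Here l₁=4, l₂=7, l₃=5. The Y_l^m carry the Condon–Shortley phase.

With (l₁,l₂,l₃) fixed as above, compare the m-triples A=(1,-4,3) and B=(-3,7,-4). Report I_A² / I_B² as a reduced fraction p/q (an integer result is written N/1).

26/441

l's match ⇒ only the (l;m) 3-j factors differ between A and B.
A: triangle coeff Δ(4,7,5) = 1/6126120; Σ_t [1,3]: t=1:−1/345600 t=2:+1/241920 t=3:−1/2903040 = 13/14515200; (3j)²=13/7140 [(4 7 5; 1 -4 3)], sign=+1
B: triangle coeff Δ(4,7,5) = 1/6126120; Σ_t [6,6]: t=6:+1/29030400 = 1/29030400; (3j)²=21/680 [(4 7 5; -3 7 -4)], sign=-1
I_A²/I_B² = (13/7140)/(21/680) = 26/441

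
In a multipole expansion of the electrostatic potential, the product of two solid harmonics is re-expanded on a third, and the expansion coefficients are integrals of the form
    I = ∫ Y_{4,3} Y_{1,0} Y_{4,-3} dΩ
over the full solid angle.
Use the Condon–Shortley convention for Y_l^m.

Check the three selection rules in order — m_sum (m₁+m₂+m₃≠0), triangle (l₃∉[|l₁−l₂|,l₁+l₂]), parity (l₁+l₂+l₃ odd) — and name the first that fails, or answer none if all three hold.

Σmᵢ = 0  ✓
l₃∈[|l₁−l₂|,l₁+l₂]=[3,5], have l₃=4  ✓
Σlᵢ = 9 ⇒ odd  ✗

parity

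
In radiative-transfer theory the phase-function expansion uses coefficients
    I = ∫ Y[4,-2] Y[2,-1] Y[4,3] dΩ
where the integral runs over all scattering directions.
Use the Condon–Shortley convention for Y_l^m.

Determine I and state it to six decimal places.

m-sum 0 ✓  L=10 even ✓  2≤4≤6 ✓
Π(2lᵢ+1) = 9×5×9 = 405
triangle coeff Δ(4,2,4) = 1/13860
Σ_t [0,2]: t=0:+1/192 t=1:−1/36 t=2:+1/192 = -5/288
(3j)²=20/693 [(4 2 4; 0 0 0)], sign=-1
Σ_t [0,1]: t=0:+1/1440 t=1:−1/240 = -1/288
(3j)²=5/132 [(4 2 4; -2 -1 3)], sign=+1
⇒ 4πI² = 375/847
I = (-1)√(375/847/(4π)) = -0.18770204

-0.187702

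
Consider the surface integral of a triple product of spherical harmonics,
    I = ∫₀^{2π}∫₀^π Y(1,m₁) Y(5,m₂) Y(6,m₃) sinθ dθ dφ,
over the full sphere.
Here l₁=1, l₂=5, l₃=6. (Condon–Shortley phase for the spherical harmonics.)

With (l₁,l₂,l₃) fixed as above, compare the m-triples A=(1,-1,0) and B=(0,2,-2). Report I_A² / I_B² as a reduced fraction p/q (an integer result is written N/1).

15/32

Same 1,5,6: normalisation and zero-m 3j drop out of the ratio.
A: Δ: 0! 2! 10! / 13! → 1/858; sum: t=0:+1/34560 = 1/34560; 3j²(1 5 6; 1 -1 0) = Δ·Π!·Σ² = 5/286  (sign +1)
B: Δ: 0! 2! 10! / 13! → 1/858; sum: t=0:+1/30240 = 1/30240; 3j²(1 5 6; 0 2 -2) = Δ·Π!·Σ² = 16/429  (sign +1)
I_A²/I_B² = (5/286)/(16/429) = 15/32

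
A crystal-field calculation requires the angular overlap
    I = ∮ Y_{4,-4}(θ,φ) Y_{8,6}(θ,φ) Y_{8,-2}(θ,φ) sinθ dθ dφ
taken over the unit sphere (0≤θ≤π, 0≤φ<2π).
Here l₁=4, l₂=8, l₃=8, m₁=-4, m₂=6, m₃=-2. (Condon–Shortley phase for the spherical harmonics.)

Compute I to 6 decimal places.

Checks pass: Σm=0; 20 even; l₃=8∈[4,12].
(2·4+1)(2·8+1)(2·8+1) = 2601
Δ: 4! 4! 12! / 21! → 1/185175900
sum: t=0:+1/557383680 t=1:−1/21772800 t=2:+1/8294400 t=3:−1/21772800 t=4:+1/557383680 = 1/30965760
3j²(4 8 8; 0 0 0) = Δ·Π!·Σ² = 36/4199  (sign +1)
sum: t=4:+1/4180377600 = 1/4180377600
3j²(4 8 8; -4 6 -2) = Δ·Π!·Σ² = 11/1938  (sign +1)
combine: 4πI² = 2601·36/4199·11/1938 = 594/4693
take √, sign +1: I = 0.10036055

0.100361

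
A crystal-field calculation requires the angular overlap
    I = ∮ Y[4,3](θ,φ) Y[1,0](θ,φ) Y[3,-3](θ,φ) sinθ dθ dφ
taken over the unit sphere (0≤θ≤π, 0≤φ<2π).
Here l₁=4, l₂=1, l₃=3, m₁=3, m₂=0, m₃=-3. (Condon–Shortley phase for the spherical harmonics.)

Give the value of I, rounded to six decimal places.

-0.162868

Checks pass: Σm=0; 8 even; l₃=3∈[3,5].
(2·4+1)(2·1+1)(2·3+1) = 189
Δ: 2! 6! 0! / 9! → 1/252
sum: t=1:−1/36 = -1/36
3j²(4 1 3; 0 0 0) = Δ·Π!·Σ² = 4/63  (sign +1)
sum: t=1:−1/720 = -1/720
3j²(4 1 3; 3 0 -3) = Δ·Π!·Σ² = 1/36  (sign -1)
combine: 4πI² = 189·4/63·1/36 = 1/3
take √, sign -1: I = -0.16286750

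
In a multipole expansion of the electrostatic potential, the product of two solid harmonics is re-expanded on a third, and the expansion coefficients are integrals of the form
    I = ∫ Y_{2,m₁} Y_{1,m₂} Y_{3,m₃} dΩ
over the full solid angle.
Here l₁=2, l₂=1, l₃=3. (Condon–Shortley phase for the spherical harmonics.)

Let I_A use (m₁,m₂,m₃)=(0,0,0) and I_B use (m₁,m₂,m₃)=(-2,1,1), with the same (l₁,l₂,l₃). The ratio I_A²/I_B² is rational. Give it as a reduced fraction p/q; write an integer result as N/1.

9/1

Shared (l₁,l₂,l₃)=(2,1,3): N and (l;000)² cancel in I_A²/I_B².
A: Δ = 0!·4!·2!/7! = 1/105; Racah Σ t=0..0: t=0:+1/4 = 1/4; ⇒ 3j(2 1 3; 0 0 0)² = 3/35, sgn -1
B: Δ = 0!·4!·2!/7! = 1/105; Racah Σ t=0..0: t=0:+1/48 = 1/48; ⇒ 3j(2 1 3; -2 1 1)² = 1/105, sgn +1
I_A²/I_B² = (3/35)/(1/105) = 9/1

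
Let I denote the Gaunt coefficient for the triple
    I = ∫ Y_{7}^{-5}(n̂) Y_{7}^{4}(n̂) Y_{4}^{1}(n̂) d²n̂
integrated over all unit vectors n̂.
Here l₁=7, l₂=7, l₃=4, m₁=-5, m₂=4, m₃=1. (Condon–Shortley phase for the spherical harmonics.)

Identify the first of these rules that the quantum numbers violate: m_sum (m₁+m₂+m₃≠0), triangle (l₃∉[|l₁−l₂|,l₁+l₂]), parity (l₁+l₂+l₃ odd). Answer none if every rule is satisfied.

none

azimuthal sum: -5 + 4 + 1 = 0  ✓
0 ≤ 4 ≤ 14 (triangle on l)  ✓
L = 7 + 7 + 4 = 18 (even)  ✓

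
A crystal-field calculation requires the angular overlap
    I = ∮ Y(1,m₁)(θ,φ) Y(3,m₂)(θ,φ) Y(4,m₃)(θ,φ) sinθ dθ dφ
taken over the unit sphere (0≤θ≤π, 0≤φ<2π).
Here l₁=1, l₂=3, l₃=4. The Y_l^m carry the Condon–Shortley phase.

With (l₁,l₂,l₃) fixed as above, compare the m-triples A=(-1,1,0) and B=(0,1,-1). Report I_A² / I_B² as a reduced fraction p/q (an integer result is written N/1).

2/5

Same 1,3,4: normalisation and zero-m 3j drop out of the ratio.
A: Δ: 0! 2! 6! / 9! → 1/252; sum: t=0:+1/96 = 1/96; 3j²(1 3 4; -1 1 0) = Δ·Π!·Σ² = 1/42  (sign +1)
B: Δ: 0! 2! 6! / 9! → 1/252; sum: t=0:+1/48 = 1/48; 3j²(1 3 4; 0 1 -1) = Δ·Π!·Σ² = 5/84  (sign -1)
I_A²/I_B² = (1/42)/(5/84) = 2/5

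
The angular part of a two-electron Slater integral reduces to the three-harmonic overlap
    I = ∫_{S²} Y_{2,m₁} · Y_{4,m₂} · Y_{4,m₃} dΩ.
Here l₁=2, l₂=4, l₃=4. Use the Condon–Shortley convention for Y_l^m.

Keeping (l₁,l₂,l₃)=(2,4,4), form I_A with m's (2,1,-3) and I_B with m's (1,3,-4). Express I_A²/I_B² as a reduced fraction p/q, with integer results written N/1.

9/14

Same 2,4,4: normalisation and zero-m 3j drop out of the ratio.
A: Δ: 2! 2! 6! / 11! → 1/13860; sum: t=0:+1/480 = 1/480; 3j²(2 4 4; 2 1 -3) = Δ·Π!·Σ² = 3/110  (sign -1)
B: Δ: 2! 2! 6! / 11! → 1/13860; sum: t=1:−1/1440 = -1/1440; 3j²(2 4 4; 1 3 -4) = Δ·Π!·Σ² = 7/165  (sign -1)
I_A²/I_B² = (3/110)/(7/165) = 9/14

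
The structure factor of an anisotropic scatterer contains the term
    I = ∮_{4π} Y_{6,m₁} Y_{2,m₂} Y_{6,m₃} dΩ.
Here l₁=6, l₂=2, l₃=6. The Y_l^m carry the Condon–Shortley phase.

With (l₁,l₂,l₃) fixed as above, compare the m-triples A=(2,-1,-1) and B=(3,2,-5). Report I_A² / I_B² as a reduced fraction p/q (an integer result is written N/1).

Same 6,2,6: normalisation and zero-m 3j drop out of the ratio.
A: Δ: 2! 10! 2! / 15! → 1/90090; sum: t=0:+1/34560 t=1:−1/60480 = 1/80640; 3j²(6 2 6; 2 -1 -1) = Δ·Π!·Σ² = 6/1001  (sign -1)
B: Δ: 2! 10! 2! / 15! → 1/90090; sum: t=2:+1/1451520 = 1/1451520; 3j²(6 2 6; 3 2 -5) = Δ·Π!·Σ² = 1/91  (sign -1)
I_A²/I_B² = (6/1001)/(1/91) = 6/11

6/11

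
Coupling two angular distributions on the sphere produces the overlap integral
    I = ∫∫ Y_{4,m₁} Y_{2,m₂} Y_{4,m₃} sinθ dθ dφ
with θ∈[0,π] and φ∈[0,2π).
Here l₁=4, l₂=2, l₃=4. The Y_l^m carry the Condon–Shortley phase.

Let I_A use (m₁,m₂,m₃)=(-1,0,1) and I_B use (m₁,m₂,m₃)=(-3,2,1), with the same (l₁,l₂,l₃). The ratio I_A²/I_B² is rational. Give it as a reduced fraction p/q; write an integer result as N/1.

289/378

l's match ⇒ only the (l;m) 3-j factors differ between A and B.
A: triangle coeff Δ(4,2,4) = 1/13860; Σ_t [0,2]: t=0:+1/480 t=1:−1/48 t=2:+1/144 = -17/1440; (3j)²=289/13860 [(4 2 4; -1 0 1)], sign=+1
B: triangle coeff Δ(4,2,4) = 1/13860; Σ_t [2,2]: t=2:+1/480 = 1/480; (3j)²=3/110 [(4 2 4; -3 2 1)], sign=-1
I_A²/I_B² = (289/13860)/(3/110) = 289/378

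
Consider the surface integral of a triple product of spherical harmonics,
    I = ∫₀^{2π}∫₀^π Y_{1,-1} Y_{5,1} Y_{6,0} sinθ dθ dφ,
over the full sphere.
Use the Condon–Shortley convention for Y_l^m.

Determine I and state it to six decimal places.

0.158246

Rules hold: Σm=0, L=12 even, 4≤6≤6.
N = 3·11·13 = 429
Δ = 0!·2!·10!/13! = 1/858
Racah Σ t=0..0: t=0:+1/14400 = 1/14400
⇒ 3j(1 5 6; 0 0 0)² = 6/143, sgn +1
Racah Σ t=0..0: t=0:+1/34560 = 1/34560
⇒ 3j(1 5 6; -1 1 0)² = 5/286, sgn +1
4πI² = N·(3j₀)²·(3jₘ)² = 45/143
I = +1·√(0.314685/4π) = 0.15824621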